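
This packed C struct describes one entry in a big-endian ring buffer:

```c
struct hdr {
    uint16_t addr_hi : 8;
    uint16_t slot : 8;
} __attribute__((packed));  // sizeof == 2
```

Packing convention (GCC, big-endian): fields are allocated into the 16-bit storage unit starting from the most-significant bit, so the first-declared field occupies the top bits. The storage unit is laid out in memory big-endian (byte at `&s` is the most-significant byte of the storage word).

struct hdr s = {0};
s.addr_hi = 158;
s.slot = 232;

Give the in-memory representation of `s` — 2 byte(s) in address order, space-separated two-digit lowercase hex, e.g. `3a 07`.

[8+:8] addr_hi=158 & 0xff = 0x9e; word=0x9e00
[0+:8] slot=232 & 0xff = 0xe8; word=0x9ee8
word = 0x9ee8 → big-endian bytes:
  [0]=0x9e  [1]=0xe8

9e e8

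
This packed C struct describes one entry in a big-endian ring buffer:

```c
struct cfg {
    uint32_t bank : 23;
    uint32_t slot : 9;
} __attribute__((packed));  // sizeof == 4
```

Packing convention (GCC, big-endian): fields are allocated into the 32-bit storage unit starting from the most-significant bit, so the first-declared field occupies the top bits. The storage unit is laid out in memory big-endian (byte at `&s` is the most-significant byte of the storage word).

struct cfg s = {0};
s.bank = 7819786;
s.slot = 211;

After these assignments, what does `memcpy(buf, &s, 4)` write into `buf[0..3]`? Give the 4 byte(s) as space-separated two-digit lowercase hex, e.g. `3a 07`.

ee a4 14 d3

[9+:23] bank=7819786 & 0x7fffff = 0x77520a; word=0xeea41400
[0+:9] slot=211 & 0x1ff = 0xd3; word=0xeea414d3
word = 0xeea414d3 → big-endian bytes:
  [0]=0xee  [1]=0xa4  [2]=0x14  [3]=0xd3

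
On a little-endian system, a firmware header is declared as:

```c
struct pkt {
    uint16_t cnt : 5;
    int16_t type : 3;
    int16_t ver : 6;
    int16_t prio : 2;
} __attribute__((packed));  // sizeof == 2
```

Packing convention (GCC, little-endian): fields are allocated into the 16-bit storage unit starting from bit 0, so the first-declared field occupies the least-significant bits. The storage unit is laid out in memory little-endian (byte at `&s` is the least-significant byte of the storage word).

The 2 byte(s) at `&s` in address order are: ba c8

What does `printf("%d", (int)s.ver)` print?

8

[0]=0xba [1]=0xc8 (little-endian) → word 0xc8ba
cnt [0+:5] = (word>>0) & 0x1f = 26
type [5+:3] = (word>>5) & 0x7 = 5
ver [8+:6] = (word>>8) & 0x3f = 8  ←
prio [14+:2] = (word>>14) & 0x3 = 3
ver signed 6b, MSB=0: value = 8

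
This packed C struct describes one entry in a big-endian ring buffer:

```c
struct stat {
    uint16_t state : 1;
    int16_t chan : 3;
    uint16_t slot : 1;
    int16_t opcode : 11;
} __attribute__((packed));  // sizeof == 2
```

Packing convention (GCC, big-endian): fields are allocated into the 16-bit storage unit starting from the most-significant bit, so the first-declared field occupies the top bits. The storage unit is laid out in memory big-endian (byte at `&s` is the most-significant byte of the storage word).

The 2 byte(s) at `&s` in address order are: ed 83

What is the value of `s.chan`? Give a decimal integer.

-2

[0]=0xed [1]=0x83 (big-endian) → word 0xed83
state:1 @ bit 15 → (0xed83>>15)&0x1 = 0x1
chan:3 @ bit 12 → (0xed83>>12)&0x7 = 0x6  ←
slot:1 @ bit 11 → (0xed83>>11)&0x1 = 0x1
opcode:11 @ bit 0 → (0xed83>>0)&0x7ff = 0x583
chan signed 3b, MSB=1: 6 - 8 = -2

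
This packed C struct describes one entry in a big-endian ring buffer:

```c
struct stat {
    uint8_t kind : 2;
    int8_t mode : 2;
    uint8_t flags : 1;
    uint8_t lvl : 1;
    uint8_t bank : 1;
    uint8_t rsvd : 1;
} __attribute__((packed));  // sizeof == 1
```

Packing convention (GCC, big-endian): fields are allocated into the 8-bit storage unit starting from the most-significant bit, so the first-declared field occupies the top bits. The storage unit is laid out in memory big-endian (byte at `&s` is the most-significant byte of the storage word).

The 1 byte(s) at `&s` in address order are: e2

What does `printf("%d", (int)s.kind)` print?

3

[0]=0xe2 (big-endian) → word 0xe2
kind:2 @ bit 6 → (0xe2>>6)&0x3 = 0x3  ←
mode:2 @ bit 4 → (0xe2>>4)&0x3 = 0x2
flags:1 @ bit 3 → (0xe2>>3)&0x1 = 0x0
lvl:1 @ bit 2 → (0xe2>>2)&0x1 = 0x0
bank:1 @ bit 1 → (0xe2>>1)&0x1 = 0x1
rsvd:1 @ bit 0 → (0xe2>>0)&0x1 = 0x0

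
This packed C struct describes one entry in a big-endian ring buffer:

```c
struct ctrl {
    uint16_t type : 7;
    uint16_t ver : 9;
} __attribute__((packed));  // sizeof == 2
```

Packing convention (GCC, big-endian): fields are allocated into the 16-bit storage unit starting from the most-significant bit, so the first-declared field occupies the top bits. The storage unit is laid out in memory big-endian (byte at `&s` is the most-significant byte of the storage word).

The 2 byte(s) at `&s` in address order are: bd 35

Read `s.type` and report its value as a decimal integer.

94

[0]=0xbd [1]=0x35 (big-endian) → word 0xbd35
type [9+:7] = (word>>9) & 0x7f = 94  ←
ver [0+:9] = (word>>0) & 0x1ff = 309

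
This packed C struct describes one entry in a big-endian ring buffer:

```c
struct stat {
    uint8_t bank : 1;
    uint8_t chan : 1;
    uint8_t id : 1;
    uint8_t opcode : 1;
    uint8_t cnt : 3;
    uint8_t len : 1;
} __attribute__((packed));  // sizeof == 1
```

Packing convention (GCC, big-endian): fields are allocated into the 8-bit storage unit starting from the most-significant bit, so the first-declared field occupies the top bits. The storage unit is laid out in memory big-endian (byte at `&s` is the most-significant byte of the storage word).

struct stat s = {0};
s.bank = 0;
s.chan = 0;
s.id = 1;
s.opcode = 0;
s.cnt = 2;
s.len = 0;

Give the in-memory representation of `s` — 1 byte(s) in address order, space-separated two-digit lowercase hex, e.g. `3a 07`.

24

bank (1b) val=0 bits=0x0 at bit 7: 0x00
chan (1b) val=0 bits=0x0 at bit 6: 0x00
id (1b) val=1 bits=0x1 at bit 5: 0x20
opcode (1b) val=0 bits=0x0 at bit 4: 0x20
cnt (3b) val=2 bits=0x2 at bit 1: 0x24
len (1b) val=0 bits=0x0 at bit 0: 0x24
word = 0x24 → big-endian bytes:
  [0]=0x24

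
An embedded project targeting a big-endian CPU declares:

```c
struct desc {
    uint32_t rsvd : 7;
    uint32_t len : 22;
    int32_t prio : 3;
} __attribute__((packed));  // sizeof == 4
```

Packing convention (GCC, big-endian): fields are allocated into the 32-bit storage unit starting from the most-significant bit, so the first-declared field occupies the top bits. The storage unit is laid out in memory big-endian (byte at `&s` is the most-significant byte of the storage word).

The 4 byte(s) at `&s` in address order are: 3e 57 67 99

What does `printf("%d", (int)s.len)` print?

[0]=0x3e [1]=0x57 [2]=0x67 [3]=0x99 (big-endian) → word 0x3e576799
rsvd:7 @ bit 25 → (0x3e576799>>25)&0x7f = 0x1f
len:22 @ bit 3 → (0x3e576799>>3)&0x3fffff = 0xaecf3  ←
prio:3 @ bit 0 → (0x3e576799>>0)&0x7 = 0x1

716019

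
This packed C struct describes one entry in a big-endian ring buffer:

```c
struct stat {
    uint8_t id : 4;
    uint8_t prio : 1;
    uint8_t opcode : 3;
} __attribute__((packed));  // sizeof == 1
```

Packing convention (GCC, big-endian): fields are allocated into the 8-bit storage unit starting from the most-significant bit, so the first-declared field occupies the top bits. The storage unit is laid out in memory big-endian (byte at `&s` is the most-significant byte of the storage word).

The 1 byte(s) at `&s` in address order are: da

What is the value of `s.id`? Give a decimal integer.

13

[0]=0xda (big-endian) → word 0xda
id [4+:4] = (word>>4) & 0xf = 13  ←
prio [3+:1] = (word>>3) & 0x1 = 1
opcode [0+:3] = (word>>0) & 0x7 = 2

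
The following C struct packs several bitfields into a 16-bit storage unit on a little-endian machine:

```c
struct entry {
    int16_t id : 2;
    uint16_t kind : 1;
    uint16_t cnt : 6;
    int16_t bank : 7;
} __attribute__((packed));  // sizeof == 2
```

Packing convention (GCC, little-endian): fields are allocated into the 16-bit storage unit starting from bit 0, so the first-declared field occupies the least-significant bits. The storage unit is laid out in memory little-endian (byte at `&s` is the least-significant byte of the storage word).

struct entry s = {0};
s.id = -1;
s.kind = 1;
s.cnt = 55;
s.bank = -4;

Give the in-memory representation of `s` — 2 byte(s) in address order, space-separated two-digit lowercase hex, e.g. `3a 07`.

bf f9

[0+:2] id=-1 & 0x3 = 0x3; word=0x0003
[2+:1] kind=1 & 0x1 = 0x1; word=0x0007
[3+:6] cnt=55 & 0x3f = 0x37; word=0x01bf
[9+:7] bank=-4 & 0x7f = 0x7c; word=0xf9bf
word = 0xf9bf → little-endian bytes:
  [0]=0xbf  [1]=0xf9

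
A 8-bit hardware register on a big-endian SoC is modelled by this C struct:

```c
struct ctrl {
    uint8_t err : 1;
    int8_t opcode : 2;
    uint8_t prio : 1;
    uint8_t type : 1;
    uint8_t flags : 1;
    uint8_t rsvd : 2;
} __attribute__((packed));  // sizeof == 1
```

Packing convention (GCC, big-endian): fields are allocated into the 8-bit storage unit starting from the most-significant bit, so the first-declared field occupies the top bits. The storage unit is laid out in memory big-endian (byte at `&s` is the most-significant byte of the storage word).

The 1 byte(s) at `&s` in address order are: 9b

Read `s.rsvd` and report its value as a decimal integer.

[0]=0x9b (big-endian) → word 0x9b
err [7+:1] = (word>>7) & 0x1 = 1
opcode [5+:2] = (word>>5) & 0x3 = 0
prio [4+:1] = (word>>4) & 0x1 = 1
type [3+:1] = (word>>3) & 0x1 = 1
flags [2+:1] = (word>>2) & 0x1 = 0
rsvd [0+:2] = (word>>0) & 0x3 = 3  ←

3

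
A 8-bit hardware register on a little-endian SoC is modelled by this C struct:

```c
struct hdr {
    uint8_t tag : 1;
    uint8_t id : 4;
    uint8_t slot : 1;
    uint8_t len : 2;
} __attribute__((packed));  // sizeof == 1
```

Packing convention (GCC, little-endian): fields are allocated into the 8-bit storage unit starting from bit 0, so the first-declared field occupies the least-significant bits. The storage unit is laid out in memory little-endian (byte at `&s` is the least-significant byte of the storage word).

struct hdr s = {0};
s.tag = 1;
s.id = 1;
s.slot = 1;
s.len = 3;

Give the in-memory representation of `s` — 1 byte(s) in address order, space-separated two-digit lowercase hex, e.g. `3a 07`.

tag (1b) val=1 bits=0x1 at bit 0: 0x01
id (4b) val=1 bits=0x1 at bit 1: 0x03
slot (1b) val=1 bits=0x1 at bit 5: 0x23
len (2b) val=3 bits=0x3 at bit 6: 0xe3
word = 0xe3 → little-endian bytes:
  [0]=0xe3

e3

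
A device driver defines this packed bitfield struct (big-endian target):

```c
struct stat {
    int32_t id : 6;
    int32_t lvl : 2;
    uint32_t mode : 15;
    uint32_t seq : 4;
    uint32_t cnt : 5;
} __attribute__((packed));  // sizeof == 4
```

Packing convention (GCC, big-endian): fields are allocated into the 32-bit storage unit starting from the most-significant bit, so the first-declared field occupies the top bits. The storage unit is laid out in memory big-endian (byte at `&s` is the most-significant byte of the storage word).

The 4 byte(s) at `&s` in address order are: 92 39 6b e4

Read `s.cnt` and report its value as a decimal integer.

[0]=0x92 [1]=0x39 [2]=0x6b [3]=0xe4 (big-endian) → word 0x92396be4
id:6 @ bit 26 → (0x92396be4>>26)&0x3f = 0x24
lvl:2 @ bit 24 → (0x92396be4>>24)&0x3 = 0x2
mode:15 @ bit 9 → (0x92396be4>>9)&0x7fff = 0x1cb5
seq:4 @ bit 5 → (0x92396be4>>5)&0xf = 0xf
cnt:5 @ bit 0 → (0x92396be4>>0)&0x1f = 0x4  ←

4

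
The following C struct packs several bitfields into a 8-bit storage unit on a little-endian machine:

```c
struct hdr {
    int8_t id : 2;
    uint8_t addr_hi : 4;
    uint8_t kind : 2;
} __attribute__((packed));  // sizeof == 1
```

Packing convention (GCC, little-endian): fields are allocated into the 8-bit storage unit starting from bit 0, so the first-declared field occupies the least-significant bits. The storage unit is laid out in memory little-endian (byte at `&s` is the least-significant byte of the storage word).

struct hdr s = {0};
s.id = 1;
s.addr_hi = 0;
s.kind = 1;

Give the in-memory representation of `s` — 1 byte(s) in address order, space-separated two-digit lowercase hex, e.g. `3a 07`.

41

[0+:2] id=1 & 0x3 = 0x1; word=0x01
[2+:4] addr_hi=0 & 0xf = 0x0; word=0x01
[6+:2] kind=1 & 0x3 = 0x1; word=0x41
word = 0x41 → little-endian bytes:
  [0]=0x41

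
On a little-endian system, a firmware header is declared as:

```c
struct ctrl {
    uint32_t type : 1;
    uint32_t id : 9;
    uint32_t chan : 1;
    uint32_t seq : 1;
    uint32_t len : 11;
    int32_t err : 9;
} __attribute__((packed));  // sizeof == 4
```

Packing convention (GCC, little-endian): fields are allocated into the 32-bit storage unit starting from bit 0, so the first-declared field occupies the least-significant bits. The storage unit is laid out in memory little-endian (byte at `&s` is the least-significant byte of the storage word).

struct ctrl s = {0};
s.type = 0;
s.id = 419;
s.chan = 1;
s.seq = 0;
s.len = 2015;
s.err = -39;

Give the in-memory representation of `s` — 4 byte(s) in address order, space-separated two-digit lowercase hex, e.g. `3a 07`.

46 f7 fd ec

type:1 = 0 → 0x0 << 0 → word 0x00000000
id:9 = 419 → 0x1a3 << 1 → word 0x00000346
chan:1 = 1 → 0x1 << 10 → word 0x00000746
seq:1 = 0 → 0x0 << 11 → word 0x00000746
len:11 = 2015 → 0x7df << 12 → word 0x007df746
err:9 = -39 → 0x1d9 << 23 → word 0xecfdf746
word = 0xecfdf746 → little-endian bytes:
  [0]=0x46  [1]=0xf7  [2]=0xfd  [3]=0xec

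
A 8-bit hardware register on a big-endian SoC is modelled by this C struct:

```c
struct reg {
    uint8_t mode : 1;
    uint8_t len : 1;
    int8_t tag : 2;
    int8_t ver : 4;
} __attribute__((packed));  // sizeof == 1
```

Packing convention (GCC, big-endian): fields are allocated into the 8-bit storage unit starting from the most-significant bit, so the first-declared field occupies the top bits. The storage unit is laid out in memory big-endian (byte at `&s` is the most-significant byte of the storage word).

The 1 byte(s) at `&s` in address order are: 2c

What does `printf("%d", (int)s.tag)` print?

[0]=0x2c (big-endian) → word 0x2c
mode:1 @ bit 7 → (0x2c>>7)&0x1 = 0x0
len:1 @ bit 6 → (0x2c>>6)&0x1 = 0x0
tag:2 @ bit 4 → (0x2c>>4)&0x3 = 0x2  ←
ver:4 @ bit 0 → (0x2c>>0)&0xf = 0xc
tag signed 2b, MSB=1: 2 - 4 = -2

-2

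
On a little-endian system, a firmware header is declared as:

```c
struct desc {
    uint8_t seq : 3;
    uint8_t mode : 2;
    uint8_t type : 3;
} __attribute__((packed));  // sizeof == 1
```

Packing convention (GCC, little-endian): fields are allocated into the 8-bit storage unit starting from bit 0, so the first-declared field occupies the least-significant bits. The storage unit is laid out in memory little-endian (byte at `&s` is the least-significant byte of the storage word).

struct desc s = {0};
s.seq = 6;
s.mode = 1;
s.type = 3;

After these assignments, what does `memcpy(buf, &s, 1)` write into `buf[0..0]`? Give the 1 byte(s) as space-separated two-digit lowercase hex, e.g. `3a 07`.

seq:3 = 6 → 0x6 << 0 → word 0x06
mode:2 = 1 → 0x1 << 3 → word 0x0e
type:3 = 3 → 0x3 << 5 → word 0x6e
word = 0x6e → little-endian bytes:
  [0]=0x6e

6e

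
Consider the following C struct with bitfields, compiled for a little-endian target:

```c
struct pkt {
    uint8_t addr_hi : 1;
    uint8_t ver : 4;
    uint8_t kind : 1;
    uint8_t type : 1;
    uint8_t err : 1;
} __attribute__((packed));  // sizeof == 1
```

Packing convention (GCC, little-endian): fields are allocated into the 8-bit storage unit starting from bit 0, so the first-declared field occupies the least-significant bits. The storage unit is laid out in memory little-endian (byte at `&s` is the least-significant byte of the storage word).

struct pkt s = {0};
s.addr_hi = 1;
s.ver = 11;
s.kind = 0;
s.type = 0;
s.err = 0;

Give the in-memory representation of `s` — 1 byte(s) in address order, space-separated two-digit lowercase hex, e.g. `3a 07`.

addr_hi (1b) val=1 bits=0x1 at bit 0: 0x01
ver (4b) val=11 bits=0xb at bit 1: 0x17
kind (1b) val=0 bits=0x0 at bit 5: 0x17
type (1b) val=0 bits=0x0 at bit 6: 0x17
err (1b) val=0 bits=0x0 at bit 7: 0x17
word = 0x17 → little-endian bytes:
  [0]=0x17

17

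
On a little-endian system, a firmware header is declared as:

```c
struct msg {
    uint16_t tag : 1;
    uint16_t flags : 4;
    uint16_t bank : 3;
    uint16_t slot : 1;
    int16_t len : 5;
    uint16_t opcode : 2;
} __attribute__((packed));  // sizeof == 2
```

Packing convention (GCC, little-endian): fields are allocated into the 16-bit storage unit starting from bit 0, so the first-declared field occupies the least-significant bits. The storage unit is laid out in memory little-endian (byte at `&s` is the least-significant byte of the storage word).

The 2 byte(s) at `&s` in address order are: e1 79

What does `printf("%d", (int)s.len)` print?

[0]=0xe1 [1]=0x79 (little-endian) → word 0x79e1
tag [0+:1] = (word>>0) & 0x1 = 1
flags [1+:4] = (word>>1) & 0xf = 0
bank [5+:3] = (word>>5) & 0x7 = 7
slot [8+:1] = (word>>8) & 0x1 = 1
len [9+:5] = (word>>9) & 0x1f = 28  ←
opcode [14+:2] = (word>>14) & 0x3 = 1
len signed 5b, MSB=1: 28 - 32 = -4

-4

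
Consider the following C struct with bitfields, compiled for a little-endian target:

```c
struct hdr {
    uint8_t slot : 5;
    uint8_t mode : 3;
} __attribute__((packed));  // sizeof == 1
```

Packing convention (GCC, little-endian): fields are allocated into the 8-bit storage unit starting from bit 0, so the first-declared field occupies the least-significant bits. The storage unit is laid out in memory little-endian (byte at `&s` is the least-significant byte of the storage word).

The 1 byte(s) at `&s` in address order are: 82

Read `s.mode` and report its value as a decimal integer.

4

[0]=0x82 (little-endian) → word 0x82
slot:5 @ bit 0 → (0x82>>0)&0x1f = 0x2
mode:3 @ bit 5 → (0x82>>5)&0x7 = 0x4  ←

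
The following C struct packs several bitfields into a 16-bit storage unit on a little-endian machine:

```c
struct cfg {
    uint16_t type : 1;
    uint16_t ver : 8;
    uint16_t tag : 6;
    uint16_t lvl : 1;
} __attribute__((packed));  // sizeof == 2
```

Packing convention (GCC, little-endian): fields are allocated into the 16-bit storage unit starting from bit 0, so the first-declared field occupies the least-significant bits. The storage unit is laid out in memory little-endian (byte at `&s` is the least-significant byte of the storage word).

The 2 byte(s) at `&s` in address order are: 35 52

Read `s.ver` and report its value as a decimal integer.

[0]=0x35 [1]=0x52 (little-endian) → word 0x5235
type [0+:1] = (word>>0) & 0x1 = 1
ver [1+:8] = (word>>1) & 0xff = 26  ←
tag [9+:6] = (word>>9) & 0x3f = 41
lvl [15+:1] = (word>>15) & 0x1 = 0

26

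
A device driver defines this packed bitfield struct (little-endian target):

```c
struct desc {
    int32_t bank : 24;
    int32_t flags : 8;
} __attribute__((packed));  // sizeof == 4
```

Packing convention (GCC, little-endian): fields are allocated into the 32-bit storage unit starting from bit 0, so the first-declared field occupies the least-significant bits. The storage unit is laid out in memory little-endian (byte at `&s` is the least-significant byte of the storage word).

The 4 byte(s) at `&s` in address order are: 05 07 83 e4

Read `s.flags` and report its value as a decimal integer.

-28

[0]=0x05 [1]=0x07 [2]=0x83 [3]=0xe4 (little-endian) → word 0xe4830705
bank [0+:24] = (word>>0) & 0xffffff = 8587013
flags [24+:8] = (word>>24) & 0xff = 228  ←
flags signed 8b, MSB=1: 228 - 256 = -28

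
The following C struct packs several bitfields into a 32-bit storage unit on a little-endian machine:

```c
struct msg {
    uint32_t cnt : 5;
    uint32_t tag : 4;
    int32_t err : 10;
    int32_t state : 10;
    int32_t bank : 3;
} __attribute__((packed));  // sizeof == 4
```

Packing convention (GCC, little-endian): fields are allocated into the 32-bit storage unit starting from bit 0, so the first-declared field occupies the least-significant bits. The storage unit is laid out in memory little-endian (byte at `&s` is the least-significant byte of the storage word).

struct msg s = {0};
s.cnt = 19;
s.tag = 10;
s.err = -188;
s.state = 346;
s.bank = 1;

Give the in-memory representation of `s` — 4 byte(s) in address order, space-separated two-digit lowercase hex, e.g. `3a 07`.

cnt (5b) val=19 bits=0x13 at bit 0: 0x00000013
tag (4b) val=10 bits=0xa at bit 5: 0x00000153
err (10b) val=-188 bits=0x344 at bit 9: 0x00068953
state (10b) val=346 bits=0x15a at bit 19: 0x0ad68953
bank (3b) val=1 bits=0x1 at bit 29: 0x2ad68953
word = 0x2ad68953 → little-endian bytes:
  [0]=0x53  [1]=0x89  [2]=0xd6  [3]=0x2a

53 89 d6 2a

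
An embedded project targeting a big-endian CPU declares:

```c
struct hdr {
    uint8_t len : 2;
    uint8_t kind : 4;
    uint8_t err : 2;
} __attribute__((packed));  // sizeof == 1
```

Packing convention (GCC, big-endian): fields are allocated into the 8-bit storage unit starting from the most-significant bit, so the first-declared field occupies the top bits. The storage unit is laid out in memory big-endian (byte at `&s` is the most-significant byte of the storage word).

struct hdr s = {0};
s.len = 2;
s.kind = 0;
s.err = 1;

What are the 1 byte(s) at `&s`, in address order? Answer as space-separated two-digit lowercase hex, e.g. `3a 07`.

81

len:2 = 2 → 0x2 << 6 → word 0x80
kind:4 = 0 → 0x0 << 2 → word 0x80
err:2 = 1 → 0x1 << 0 → word 0x81
word = 0x81 → big-endian bytes:
  [0]=0x81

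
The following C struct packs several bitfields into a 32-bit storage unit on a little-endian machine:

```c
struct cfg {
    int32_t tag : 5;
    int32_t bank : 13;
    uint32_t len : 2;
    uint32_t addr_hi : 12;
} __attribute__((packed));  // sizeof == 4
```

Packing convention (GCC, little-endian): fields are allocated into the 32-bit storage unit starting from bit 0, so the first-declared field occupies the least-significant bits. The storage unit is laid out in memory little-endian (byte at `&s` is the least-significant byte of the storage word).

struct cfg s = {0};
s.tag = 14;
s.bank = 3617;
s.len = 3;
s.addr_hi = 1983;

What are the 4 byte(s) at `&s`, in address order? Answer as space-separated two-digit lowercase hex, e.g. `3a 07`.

2e c4 fd 7b

[0+:5] tag=14 & 0x1f = 0xe; word=0x0000000e
[5+:13] bank=3617 & 0x1fff = 0xe21; word=0x0001c42e
[18+:2] len=3 & 0x3 = 0x3; word=0x000dc42e
[20+:12] addr_hi=1983 & 0xfff = 0x7bf; word=0x7bfdc42e
word = 0x7bfdc42e → little-endian bytes:
  [0]=0x2e  [1]=0xc4  [2]=0xfd  [3]=0x7b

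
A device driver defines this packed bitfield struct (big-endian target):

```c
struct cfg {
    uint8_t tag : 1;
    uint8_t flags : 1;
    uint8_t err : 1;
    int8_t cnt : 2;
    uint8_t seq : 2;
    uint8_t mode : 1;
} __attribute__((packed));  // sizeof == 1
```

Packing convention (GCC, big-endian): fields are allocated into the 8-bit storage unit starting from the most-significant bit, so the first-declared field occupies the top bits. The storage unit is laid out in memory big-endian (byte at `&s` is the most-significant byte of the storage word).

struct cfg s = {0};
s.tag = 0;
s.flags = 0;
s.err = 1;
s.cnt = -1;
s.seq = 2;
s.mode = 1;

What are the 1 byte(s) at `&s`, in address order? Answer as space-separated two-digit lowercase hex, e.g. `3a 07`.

[7+:1] tag=0 & 0x1 = 0x0; word=0x00
[6+:1] flags=0 & 0x1 = 0x0; word=0x00
[5+:1] err=1 & 0x1 = 0x1; word=0x20
[3+:2] cnt=-1 & 0x3 = 0x3; word=0x38
[1+:2] seq=2 & 0x3 = 0x2; word=0x3c
[0+:1] mode=1 & 0x1 = 0x1; word=0x3d
word = 0x3d → big-endian bytes:
  [0]=0x3d

3d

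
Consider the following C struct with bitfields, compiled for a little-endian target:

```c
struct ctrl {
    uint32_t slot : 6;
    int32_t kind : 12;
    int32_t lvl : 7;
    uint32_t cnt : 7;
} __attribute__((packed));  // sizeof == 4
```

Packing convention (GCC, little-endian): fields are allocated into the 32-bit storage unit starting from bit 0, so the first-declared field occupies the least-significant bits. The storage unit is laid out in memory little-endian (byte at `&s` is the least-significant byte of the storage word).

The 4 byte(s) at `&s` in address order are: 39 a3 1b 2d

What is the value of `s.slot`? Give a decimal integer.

57

[0]=0x39 [1]=0xa3 [2]=0x1b [3]=0x2d (little-endian) → word 0x2d1ba339
slot:6 @ bit 0 → (0x2d1ba339>>0)&0x3f = 0x39  ←
kind:12 @ bit 6 → (0x2d1ba339>>6)&0xfff = 0xe8c
lvl:7 @ bit 18 → (0x2d1ba339>>18)&0x7f = 0x46
cnt:7 @ bit 25 → (0x2d1ba339>>25)&0x7f = 0x16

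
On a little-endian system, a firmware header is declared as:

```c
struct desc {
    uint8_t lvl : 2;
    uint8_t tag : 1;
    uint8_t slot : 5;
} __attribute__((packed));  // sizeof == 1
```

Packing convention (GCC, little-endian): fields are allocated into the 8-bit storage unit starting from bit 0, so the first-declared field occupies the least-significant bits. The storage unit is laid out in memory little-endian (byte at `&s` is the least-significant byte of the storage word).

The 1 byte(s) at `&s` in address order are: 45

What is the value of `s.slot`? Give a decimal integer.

[0]=0x45 (little-endian) → word 0x45
lvl:2 @ bit 0 → (0x45>>0)&0x3 = 0x1
tag:1 @ bit 2 → (0x45>>2)&0x1 = 0x1
slot:5 @ bit 3 → (0x45>>3)&0x1f = 0x8  ←

8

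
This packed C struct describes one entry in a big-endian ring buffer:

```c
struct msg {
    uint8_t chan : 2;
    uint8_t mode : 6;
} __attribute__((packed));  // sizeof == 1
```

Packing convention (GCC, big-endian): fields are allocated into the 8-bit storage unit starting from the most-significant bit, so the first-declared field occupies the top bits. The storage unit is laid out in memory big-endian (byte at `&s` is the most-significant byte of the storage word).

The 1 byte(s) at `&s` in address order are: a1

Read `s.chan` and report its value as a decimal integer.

2

[0]=0xa1 (big-endian) → word 0xa1
chan:2 @ bit 6 → (0xa1>>6)&0x3 = 0x2  ←
mode:6 @ bit 0 → (0xa1>>0)&0x3f = 0x21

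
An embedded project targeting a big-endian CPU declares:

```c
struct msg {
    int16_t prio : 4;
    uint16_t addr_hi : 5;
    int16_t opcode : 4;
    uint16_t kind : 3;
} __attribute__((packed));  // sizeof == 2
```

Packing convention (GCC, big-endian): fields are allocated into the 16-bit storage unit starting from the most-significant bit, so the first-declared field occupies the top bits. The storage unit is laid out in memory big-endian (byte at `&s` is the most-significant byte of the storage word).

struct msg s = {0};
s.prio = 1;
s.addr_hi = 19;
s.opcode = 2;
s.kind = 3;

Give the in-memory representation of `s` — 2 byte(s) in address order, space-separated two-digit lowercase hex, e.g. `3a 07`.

19 93

prio:4 = 1 → 0x1 << 12 → word 0x1000
addr_hi:5 = 19 → 0x13 << 7 → word 0x1980
opcode:4 = 2 → 0x2 << 3 → word 0x1990
kind:3 = 3 → 0x3 << 0 → word 0x1993
word = 0x1993 → big-endian bytes:
  [0]=0x19  [1]=0x93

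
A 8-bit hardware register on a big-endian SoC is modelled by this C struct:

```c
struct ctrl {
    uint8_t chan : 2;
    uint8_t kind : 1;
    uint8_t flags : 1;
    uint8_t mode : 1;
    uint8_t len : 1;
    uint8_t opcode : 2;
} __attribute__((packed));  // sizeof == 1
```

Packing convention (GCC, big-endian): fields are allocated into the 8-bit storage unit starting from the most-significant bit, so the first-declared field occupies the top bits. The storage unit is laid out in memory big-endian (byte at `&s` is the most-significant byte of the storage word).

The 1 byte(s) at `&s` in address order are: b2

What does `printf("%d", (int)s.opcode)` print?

[0]=0xb2 (big-endian) → word 0xb2
chan [6+:2] = (word>>6) & 0x3 = 2
kind [5+:1] = (word>>5) & 0x1 = 1
flags [4+:1] = (word>>4) & 0x1 = 1
mode [3+:1] = (word>>3) & 0x1 = 0
len [2+:1] = (word>>2) & 0x1 = 0
opcode [0+:2] = (word>>0) & 0x3 = 2  ←

2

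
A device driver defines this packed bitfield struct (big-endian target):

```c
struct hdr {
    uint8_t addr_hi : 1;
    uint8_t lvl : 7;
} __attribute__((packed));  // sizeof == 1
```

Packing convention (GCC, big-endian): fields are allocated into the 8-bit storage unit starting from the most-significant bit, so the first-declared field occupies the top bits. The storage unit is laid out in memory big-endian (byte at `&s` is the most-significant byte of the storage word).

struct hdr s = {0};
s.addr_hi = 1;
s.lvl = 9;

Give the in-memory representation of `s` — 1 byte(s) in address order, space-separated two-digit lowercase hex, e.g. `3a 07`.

addr_hi (1b) val=1 bits=0x1 at bit 7: 0x80
lvl (7b) val=9 bits=0x9 at bit 0: 0x89
word = 0x89 → big-endian bytes:
  [0]=0x89

89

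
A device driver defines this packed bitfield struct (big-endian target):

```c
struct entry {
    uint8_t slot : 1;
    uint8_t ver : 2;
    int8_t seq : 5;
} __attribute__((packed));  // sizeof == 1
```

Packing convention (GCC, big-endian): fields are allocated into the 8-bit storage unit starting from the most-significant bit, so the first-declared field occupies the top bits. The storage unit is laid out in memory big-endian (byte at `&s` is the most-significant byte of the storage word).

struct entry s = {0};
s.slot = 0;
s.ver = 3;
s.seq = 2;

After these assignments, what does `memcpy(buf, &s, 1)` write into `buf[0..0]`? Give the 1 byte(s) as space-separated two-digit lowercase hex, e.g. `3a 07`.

[7+:1] slot=0 & 0x1 = 0x0; word=0x00
[5+:2] ver=3 & 0x3 = 0x3; word=0x60
[0+:5] seq=2 & 0x1f = 0x2; word=0x62
word = 0x62 → big-endian bytes:
  [0]=0x62

62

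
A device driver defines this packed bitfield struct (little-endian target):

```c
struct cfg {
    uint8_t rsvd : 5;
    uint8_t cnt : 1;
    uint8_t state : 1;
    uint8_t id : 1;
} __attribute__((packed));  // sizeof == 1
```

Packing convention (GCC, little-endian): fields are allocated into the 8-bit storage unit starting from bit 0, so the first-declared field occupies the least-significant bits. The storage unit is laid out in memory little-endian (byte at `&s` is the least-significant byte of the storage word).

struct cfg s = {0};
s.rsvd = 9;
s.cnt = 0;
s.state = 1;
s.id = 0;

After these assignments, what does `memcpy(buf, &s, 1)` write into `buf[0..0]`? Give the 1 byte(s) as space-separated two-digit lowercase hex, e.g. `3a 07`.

49

rsvd:5 = 9 → 0x9 << 0 → word 0x09
cnt:1 = 0 → 0x0 << 5 → word 0x09
state:1 = 1 → 0x1 << 6 → word 0x49
id:1 = 0 → 0x0 << 7 → word 0x49
word = 0x49 → little-endian bytes:
  [0]=0x49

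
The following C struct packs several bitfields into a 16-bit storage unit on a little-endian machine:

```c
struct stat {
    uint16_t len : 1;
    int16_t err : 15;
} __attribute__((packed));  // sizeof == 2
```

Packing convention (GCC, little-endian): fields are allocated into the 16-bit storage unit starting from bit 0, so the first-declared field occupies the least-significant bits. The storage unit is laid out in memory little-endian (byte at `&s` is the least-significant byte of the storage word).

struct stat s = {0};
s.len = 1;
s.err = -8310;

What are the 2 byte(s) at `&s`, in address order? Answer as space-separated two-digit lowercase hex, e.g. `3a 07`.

15 bf

len (1b) val=1 bits=0x1 at bit 0: 0x0001
err (15b) val=-8310 bits=0x5f8a at bit 1: 0xbf15
word = 0xbf15 → little-endian bytes:
  [0]=0x15  [1]=0xbf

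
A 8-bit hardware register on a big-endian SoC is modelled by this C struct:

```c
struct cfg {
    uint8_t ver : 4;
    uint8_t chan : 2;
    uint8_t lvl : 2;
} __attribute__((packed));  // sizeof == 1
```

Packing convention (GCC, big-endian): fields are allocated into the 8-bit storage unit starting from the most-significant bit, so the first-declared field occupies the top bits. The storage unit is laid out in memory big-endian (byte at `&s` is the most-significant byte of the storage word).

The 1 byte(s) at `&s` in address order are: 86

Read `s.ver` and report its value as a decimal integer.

8

[0]=0x86 (big-endian) → word 0x86
ver [4+:4] = (word>>4) & 0xf = 8  ←
chan [2+:2] = (word>>2) & 0x3 = 1
lvl [0+:2] = (word>>0) & 0x3 = 2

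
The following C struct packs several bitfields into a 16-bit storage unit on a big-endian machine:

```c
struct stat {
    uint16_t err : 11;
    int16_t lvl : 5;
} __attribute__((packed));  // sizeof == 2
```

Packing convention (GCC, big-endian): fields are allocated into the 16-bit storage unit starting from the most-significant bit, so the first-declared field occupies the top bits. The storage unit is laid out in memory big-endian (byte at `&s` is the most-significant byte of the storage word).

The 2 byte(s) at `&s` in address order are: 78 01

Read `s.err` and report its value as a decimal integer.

[0]=0x78 [1]=0x01 (big-endian) → word 0x7801
err:11 @ bit 5 → (0x7801>>5)&0x7ff = 0x3c0  ←
lvl:5 @ bit 0 → (0x7801>>0)&0x1f = 0x1

960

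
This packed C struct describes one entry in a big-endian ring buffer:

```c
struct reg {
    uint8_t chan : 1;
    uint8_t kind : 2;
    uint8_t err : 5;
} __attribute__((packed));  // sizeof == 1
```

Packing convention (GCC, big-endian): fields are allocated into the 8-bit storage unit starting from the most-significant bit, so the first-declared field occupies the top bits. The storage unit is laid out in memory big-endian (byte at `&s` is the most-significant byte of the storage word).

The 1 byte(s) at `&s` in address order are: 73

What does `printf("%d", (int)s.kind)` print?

[0]=0x73 (big-endian) → word 0x73
chan [7+:1] = (word>>7) & 0x1 = 0
kind [5+:2] = (word>>5) & 0x3 = 3  ←
err [0+:5] = (word>>0) & 0x1f = 19

3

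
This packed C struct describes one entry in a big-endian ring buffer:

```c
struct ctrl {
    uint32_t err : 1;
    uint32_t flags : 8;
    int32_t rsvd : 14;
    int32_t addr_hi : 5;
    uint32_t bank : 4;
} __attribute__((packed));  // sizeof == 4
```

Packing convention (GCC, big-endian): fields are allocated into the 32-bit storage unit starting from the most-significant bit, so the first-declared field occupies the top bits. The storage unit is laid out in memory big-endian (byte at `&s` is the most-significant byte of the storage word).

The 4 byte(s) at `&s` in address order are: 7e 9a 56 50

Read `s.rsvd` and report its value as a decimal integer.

3371

[0]=0x7e [1]=0x9a [2]=0x56 [3]=0x50 (big-endian) → word 0x7e9a5650
err:1 @ bit 31 → (0x7e9a5650>>31)&0x1 = 0x0
flags:8 @ bit 23 → (0x7e9a5650>>23)&0xff = 0xfd
rsvd:14 @ bit 9 → (0x7e9a5650>>9)&0x3fff = 0xd2b  ←
addr_hi:5 @ bit 4 → (0x7e9a5650>>4)&0x1f = 0x5
bank:4 @ bit 0 → (0x7e9a5650>>0)&0xf = 0x0
rsvd signed 14b, MSB=0: value = 3371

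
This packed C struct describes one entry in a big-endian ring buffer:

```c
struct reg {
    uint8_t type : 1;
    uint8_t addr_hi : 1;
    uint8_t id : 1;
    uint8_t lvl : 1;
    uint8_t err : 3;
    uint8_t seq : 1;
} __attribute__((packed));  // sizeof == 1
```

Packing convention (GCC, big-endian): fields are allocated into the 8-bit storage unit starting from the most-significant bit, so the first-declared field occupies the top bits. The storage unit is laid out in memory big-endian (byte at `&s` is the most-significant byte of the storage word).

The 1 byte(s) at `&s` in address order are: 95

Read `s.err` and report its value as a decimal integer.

[0]=0x95 (big-endian) → word 0x95
type [7+:1] = (word>>7) & 0x1 = 1
addr_hi [6+:1] = (word>>6) & 0x1 = 0
id [5+:1] = (word>>5) & 0x1 = 0
lvl [4+:1] = (word>>4) & 0x1 = 1
err [1+:3] = (word>>1) & 0x7 = 2  ←
seq [0+:1] = (word>>0) & 0x1 = 1

2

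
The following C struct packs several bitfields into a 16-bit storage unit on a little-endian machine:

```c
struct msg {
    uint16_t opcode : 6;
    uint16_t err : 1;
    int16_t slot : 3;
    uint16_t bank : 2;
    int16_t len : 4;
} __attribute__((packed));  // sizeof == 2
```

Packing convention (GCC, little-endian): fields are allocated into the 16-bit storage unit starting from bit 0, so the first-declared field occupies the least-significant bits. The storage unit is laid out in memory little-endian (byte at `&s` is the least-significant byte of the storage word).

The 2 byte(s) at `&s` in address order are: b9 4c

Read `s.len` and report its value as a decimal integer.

[0]=0xb9 [1]=0x4c (little-endian) → word 0x4cb9
opcode [0+:6] = (word>>0) & 0x3f = 57
err [6+:1] = (word>>6) & 0x1 = 0
slot [7+:3] = (word>>7) & 0x7 = 1
bank [10+:2] = (word>>10) & 0x3 = 3
len [12+:4] = (word>>12) & 0xf = 4  ←
len signed 4b, MSB=0: value = 4

4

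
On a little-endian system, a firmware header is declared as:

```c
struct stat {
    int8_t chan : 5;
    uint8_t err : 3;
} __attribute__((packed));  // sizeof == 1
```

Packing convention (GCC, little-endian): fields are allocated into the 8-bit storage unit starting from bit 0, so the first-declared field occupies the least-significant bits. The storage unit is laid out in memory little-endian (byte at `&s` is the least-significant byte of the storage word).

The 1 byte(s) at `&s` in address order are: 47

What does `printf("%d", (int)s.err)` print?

2

[0]=0x47 (little-endian) → word 0x47
chan [0+:5] = (word>>0) & 0x1f = 7
err [5+:3] = (word>>5) & 0x7 = 2  ←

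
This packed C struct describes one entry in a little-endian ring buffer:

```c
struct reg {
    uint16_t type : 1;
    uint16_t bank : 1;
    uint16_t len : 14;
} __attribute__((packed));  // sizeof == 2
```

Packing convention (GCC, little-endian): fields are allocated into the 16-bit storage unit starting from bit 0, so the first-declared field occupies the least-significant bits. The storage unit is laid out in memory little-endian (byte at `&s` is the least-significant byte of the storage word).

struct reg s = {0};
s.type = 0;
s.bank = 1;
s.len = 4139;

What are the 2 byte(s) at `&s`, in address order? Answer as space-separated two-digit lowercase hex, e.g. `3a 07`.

ae 40

type:1 = 0 → 0x0 << 0 → word 0x0000
bank:1 = 1 → 0x1 << 1 → word 0x0002
len:14 = 4139 → 0x102b << 2 → word 0x40ae
word = 0x40ae → little-endian bytes:
  [0]=0xae  [1]=0x40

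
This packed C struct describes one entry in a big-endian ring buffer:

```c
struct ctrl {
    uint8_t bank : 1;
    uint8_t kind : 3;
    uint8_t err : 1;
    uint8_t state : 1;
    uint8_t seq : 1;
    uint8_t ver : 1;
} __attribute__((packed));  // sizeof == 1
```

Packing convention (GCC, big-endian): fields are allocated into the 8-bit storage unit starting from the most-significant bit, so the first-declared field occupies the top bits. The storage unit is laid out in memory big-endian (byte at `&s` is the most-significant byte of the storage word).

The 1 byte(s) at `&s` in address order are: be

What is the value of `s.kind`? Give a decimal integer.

3

[0]=0xbe (big-endian) → word 0xbe
bank [7+:1] = (word>>7) & 0x1 = 1
kind [4+:3] = (word>>4) & 0x7 = 3  ←
err [3+:1] = (word>>3) & 0x1 = 1
state [2+:1] = (word>>2) & 0x1 = 1
seq [1+:1] = (word>>1) & 0x1 = 1
ver [0+:1] = (word>>0) & 0x1 = 0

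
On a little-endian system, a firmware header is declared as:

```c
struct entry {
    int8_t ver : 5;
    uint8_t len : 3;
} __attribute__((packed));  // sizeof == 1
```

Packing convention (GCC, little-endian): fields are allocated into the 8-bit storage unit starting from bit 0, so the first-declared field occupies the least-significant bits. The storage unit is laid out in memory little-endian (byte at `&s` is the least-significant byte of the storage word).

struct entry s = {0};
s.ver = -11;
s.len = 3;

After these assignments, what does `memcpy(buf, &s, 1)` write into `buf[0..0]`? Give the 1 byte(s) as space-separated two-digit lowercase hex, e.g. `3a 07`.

[0+:5] ver=-11 & 0x1f = 0x15; word=0x15
[5+:3] len=3 & 0x7 = 0x3; word=0x75
word = 0x75 → little-endian bytes:
  [0]=0x75

75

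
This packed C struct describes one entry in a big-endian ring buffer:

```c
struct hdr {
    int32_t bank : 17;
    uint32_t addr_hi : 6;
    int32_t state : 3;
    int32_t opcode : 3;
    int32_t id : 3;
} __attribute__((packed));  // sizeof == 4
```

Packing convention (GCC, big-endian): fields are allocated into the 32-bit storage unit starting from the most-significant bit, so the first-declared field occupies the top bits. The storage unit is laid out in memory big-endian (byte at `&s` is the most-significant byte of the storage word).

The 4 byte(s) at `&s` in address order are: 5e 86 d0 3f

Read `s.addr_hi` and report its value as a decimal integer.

40

[0]=0x5e [1]=0x86 [2]=0xd0 [3]=0x3f (big-endian) → word 0x5e86d03f
bank:17 @ bit 15 → (0x5e86d03f>>15)&0x1ffff = 0xbd0d
addr_hi:6 @ bit 9 → (0x5e86d03f>>9)&0x3f = 0x28  ←
state:3 @ bit 6 → (0x5e86d03f>>6)&0x7 = 0x0
opcode:3 @ bit 3 → (0x5e86d03f>>3)&0x7 = 0x7
id:3 @ bit 0 → (0x5e86d03f>>0)&0x7 = 0x7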